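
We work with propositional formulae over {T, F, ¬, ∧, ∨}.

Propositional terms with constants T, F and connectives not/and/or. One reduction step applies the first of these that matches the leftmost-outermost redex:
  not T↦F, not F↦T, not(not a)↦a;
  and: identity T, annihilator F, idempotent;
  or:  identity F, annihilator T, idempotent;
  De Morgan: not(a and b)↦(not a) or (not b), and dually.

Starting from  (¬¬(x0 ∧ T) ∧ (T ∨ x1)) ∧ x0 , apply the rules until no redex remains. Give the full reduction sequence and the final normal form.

Answer: normal form = x0  (in 5 steps)

Reduction:
  start: (¬¬(x0 ∧ T) ∧ (T ∨ x1)) ∧ x0
  step 1: ((x0 ∧ T) ∧ (T ∨ x1)) ∧ x0
  step 2: (x0 ∧ (T ∨ x1)) ∧ x0
  step 3: (x0 ∧ T) ∧ x0
  step 4: x0 ∧ x0
  step 5: x0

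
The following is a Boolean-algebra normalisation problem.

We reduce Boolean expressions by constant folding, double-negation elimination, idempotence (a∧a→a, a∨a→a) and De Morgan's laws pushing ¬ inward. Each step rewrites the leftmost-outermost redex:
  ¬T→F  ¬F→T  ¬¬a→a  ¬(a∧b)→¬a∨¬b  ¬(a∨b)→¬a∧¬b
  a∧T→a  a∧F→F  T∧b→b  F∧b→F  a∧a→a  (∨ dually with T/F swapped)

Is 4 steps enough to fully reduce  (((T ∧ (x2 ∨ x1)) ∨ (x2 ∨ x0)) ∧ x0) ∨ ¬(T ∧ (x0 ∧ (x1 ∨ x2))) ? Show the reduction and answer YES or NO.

Answer: NO — after 4 steps the term is (((x2 ∨ x1) ∨ (x2 ∨ x0)) ∧ x0) ∨ ¬(x0 ∧ (x1 ∨ x2)), not yet normal

Derivation:
  start: (((T ∧ (x2 ∨ x1)) ∨ (x2 ∨ x0)) ∧ x0) ∨ ¬(T ∧ (x0 ∧ (x1 ∨ x2)))
  [1] (((x2 ∨ x1) ∨ (x2 ∨ x0)) ∧ x0) ∨ ¬(T ∧ (x0 ∧ (x1 ∨ x2)))
  [2] (((x2 ∨ x1) ∨ (x2 ∨ x0)) ∧ x0) ∨ (¬T ∨ ¬(x0 ∧ (x1 ∨ x2)))
  [3] (((x2 ∨ x1) ∨ (x2 ∨ x0)) ∧ x0) ∨ (F ∨ ¬(x0 ∧ (x1 ∨ x2)))
  [4] (((x2 ∨ x1) ∨ (x2 ∨ x0)) ∧ x0) ∨ ¬(x0 ∧ (x1 ∨ x2))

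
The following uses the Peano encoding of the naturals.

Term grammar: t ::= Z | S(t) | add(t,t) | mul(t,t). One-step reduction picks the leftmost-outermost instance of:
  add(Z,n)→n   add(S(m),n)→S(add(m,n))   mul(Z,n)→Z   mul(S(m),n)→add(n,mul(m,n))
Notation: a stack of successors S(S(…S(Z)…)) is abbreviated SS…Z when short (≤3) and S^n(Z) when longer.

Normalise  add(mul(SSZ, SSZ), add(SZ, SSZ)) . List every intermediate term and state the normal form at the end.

  start: add(mul(SSZ, SSZ), add(SZ, SSZ))
  step 1: add(add(SSZ, mul(SZ, SSZ)), add(SZ, SSZ))
  step 2: add(S(add(SZ, mul(SZ, SSZ))), add(SZ, SSZ))
  step 3: S(add(add(SZ, mul(SZ, SSZ)), add(SZ, SSZ)))
  step 4: S(add(S(add(Z, mul(SZ, SSZ))), add(SZ, SSZ)))
  step 5: S(S(add(add(Z, mul(SZ, SSZ)), add(SZ, SSZ))))
  step 6: S(S(add(mul(SZ, SSZ), add(SZ, SSZ))))
  step 7: S(S(add(add(SSZ, mul(Z, SSZ)), add(SZ, SSZ))))
  step 8: S(S(add(S(add(SZ, mul(Z, SSZ))), add(SZ, SSZ))))
  step 9: S(S(S(add(add(SZ, mul(Z, SSZ)), add(SZ, SSZ)))))
  step 10: S(S(S(add(S(add(Z, mul(Z, SSZ))), add(SZ, SSZ)))))
  step 11: S(S(S(S(add(add(Z, mul(Z, SSZ)), add(SZ, SSZ))))))
  step 12: S(S(S(S(add(mul(Z, SSZ), add(SZ, SSZ))))))
  step 13: S(S(S(S(add(Z, add(SZ, SSZ))))))
  step 14: S(S(S(S(add(SZ, SSZ)))))
  step 15: S(S(S(S(S(add(Z, SSZ))))))
  step 16: S^7(Z)

Answer: normal form = S^7(Z)  (in 16 steps)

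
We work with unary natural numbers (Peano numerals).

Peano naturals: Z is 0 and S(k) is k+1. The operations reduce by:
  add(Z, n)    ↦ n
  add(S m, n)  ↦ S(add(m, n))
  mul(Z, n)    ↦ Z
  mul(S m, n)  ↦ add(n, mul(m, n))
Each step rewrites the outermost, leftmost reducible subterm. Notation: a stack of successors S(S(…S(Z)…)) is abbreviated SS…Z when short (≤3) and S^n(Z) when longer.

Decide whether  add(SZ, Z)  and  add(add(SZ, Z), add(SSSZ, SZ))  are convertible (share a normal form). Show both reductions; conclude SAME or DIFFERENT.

Term A:
  start: add(SZ, Z)
  →1  S(add(Z, Z))
  →2  SZ

Term B:
  start: add(add(SZ, Z), add(SSSZ, SZ))
  →1  add(S(add(Z, Z)), add(SSSZ, SZ))
  →2  S(add(add(Z, Z), add(SSSZ, SZ)))
  →3  S(add(Z, add(SSSZ, SZ)))
  →4  S(add(SSSZ, SZ))
  →5  S(S(add(SSZ, SZ)))
  →6  S(S(S(add(SZ, SZ))))
  →7  S(S(S(S(add(Z, SZ)))))
  →8  S^5(Z)

Answer: DIFFERENT — A ⇓ SZ, B ⇓ S^5(Z)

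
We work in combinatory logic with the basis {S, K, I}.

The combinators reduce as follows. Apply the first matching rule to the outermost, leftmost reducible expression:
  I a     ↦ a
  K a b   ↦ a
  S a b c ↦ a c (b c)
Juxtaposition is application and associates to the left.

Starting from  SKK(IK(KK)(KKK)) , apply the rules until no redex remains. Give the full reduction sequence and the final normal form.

  start: SKK(IK(KK)(KKK))
  [1] K(IK(KK)(KKK))(K(IK(KK)(KKK)))
  [2] IK(KK)(KKK)
  [3] K(KK)(KKK)
  [4] KK

Answer: normal form = KK  (in 4 steps)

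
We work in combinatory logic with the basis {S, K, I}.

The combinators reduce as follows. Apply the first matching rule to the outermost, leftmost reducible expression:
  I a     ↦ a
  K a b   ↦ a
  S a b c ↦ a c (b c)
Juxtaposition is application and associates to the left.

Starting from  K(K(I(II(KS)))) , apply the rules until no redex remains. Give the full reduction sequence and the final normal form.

  start: K(K(I(II(KS))))
  step 1: K(K(II(KS)))
  step 2: K(K(I(KS)))
  step 3: K(K(KS))

Answer: normal form = K(K(KS))  (in 3 steps)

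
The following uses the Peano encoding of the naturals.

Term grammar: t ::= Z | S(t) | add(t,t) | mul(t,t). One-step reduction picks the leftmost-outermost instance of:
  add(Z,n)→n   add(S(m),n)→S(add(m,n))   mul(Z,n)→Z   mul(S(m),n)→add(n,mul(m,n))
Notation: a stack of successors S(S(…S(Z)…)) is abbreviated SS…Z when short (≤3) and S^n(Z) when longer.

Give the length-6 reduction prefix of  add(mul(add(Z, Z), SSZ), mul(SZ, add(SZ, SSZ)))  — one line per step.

  start: add(mul(add(Z, Z), SSZ), mul(SZ, add(SZ, SSZ)))
  [1] add(mul(Z, SSZ), mul(SZ, add(SZ, SSZ)))
  [2] add(Z, mul(SZ, add(SZ, SSZ)))
  [3] mul(SZ, add(SZ, SSZ))
  [4] add(add(SZ, SSZ), mul(Z, add(SZ, SSZ)))
  [5] add(S(add(Z, SSZ)), mul(Z, add(SZ, SSZ)))
  [6] S(add(add(Z, SSZ), mul(Z, add(SZ, SSZ))))

Answer: after 6 steps: S(add(add(Z, SSZ), mul(Z, add(SZ, SSZ))))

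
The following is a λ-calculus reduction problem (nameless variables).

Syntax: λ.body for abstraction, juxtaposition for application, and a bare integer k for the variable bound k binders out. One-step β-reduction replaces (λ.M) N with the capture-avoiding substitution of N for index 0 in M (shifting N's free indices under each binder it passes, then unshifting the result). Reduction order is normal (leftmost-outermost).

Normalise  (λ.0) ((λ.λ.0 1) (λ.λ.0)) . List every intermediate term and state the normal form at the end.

  start: (λ.0) ((λ.λ.0 1) (λ.λ.0))
  →1  (λ.λ.0 1) (λ.λ.0)
  →2  λ.0 (λ.λ.0)

Answer: normal form = λ.0 (λ.λ.0)  (in 2 steps)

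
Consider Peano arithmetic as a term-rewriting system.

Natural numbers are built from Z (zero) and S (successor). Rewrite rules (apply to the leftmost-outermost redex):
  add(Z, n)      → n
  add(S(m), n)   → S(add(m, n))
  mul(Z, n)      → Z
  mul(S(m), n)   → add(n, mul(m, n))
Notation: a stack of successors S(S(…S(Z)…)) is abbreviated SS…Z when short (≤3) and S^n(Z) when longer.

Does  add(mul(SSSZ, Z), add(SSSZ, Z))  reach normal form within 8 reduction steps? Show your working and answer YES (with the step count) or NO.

  start: add(mul(SSSZ, Z), add(SSSZ, Z))
  [1] add(add(Z, mul(SSZ, Z)), add(SSSZ, Z))
  [2] add(mul(SSZ, Z), add(SSSZ, Z))
  [3] add(add(Z, mul(SZ, Z)), add(SSSZ, Z))
  [4] add(mul(SZ, Z), add(SSSZ, Z))
  [5] add(add(Z, mul(Z, Z)), add(SSSZ, Z))
  [6] add(mul(Z, Z), add(SSSZ, Z))
  [7] add(Z, add(SSSZ, Z))
  [8] add(SSSZ, Z)

Answer: NO — after 8 steps the term is add(SSSZ, Z), not yet normal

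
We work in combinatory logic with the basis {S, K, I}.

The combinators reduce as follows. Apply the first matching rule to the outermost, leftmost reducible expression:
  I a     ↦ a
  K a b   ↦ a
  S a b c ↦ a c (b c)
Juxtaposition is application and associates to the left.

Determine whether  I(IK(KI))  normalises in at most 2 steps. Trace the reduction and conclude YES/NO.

  start: I(IK(KI))
  [1] IK(KI)
  [2] K(KI)

Answer: YES — reaches normal form K(KI) in 2 ≤ 2 steps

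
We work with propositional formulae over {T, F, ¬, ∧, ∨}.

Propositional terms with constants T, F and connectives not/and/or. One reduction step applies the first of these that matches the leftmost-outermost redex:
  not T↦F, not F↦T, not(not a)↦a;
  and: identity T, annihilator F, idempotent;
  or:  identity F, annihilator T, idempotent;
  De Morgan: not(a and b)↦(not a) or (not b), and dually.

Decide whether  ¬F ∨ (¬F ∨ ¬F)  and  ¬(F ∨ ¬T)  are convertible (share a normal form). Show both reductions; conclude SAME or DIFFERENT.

Answer: SAME — A ⇓ T, B ⇓ T

Derivation:
Term A:
  start: ¬F ∨ (¬F ∨ ¬F)
  step 1: T ∨ (¬F ∨ ¬F)
  step 2: T

Term B:
  start: ¬(F ∨ ¬T)
  step 1: ¬F ∧ ¬¬T
  step 2: T ∧ ¬¬T
  step 3: ¬¬T
  step 4: T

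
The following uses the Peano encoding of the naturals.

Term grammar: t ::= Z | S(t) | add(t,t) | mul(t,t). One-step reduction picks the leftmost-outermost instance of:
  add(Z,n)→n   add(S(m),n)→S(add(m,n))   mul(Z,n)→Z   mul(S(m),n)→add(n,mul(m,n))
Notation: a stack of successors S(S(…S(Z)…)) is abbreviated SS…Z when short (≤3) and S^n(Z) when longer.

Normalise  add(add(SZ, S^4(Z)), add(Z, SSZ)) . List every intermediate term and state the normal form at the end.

  start: add(add(SZ, S^4(Z)), add(Z, SSZ))
  [1] add(S(add(Z, S^4(Z))), add(Z, SSZ))
  [2] S(add(add(Z, S^4(Z)), add(Z, SSZ)))
  [3] S(add(S^4(Z), add(Z, SSZ)))
  [4] S(S(add(SSSZ, add(Z, SSZ))))
  [5] S(S(S(add(SSZ, add(Z, SSZ)))))
  [6] S(S(S(S(add(SZ, add(Z, SSZ))))))
  [7] S(S(S(S(S(add(Z, add(Z, SSZ)))))))
  [8] S(S(S(S(S(add(Z, SSZ))))))
  [9] S^7(Z)

Answer: normal form = S^7(Z)  (in 9 steps)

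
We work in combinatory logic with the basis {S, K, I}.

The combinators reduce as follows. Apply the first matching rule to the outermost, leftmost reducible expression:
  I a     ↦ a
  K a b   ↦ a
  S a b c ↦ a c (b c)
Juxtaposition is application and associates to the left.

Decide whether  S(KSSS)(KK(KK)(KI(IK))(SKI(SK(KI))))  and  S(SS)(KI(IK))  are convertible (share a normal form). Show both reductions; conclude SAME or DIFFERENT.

Term A:
  start: S(KSSS)(KK(KK)(KI(IK))(SKI(SK(KI))))
  step 1: S(SS)(KK(KK)(KI(IK))(SKI(SK(KI))))
  step 2: S(SS)(K(KI(IK))(SKI(SK(KI))))
  step 3: S(SS)(KI(IK))
  step 4: S(SS)I

Term B:
  start: S(SS)(KI(IK))
  step 1: S(SS)I

Answer: SAME — A ⇓ S(SS)I, B ⇓ S(SS)I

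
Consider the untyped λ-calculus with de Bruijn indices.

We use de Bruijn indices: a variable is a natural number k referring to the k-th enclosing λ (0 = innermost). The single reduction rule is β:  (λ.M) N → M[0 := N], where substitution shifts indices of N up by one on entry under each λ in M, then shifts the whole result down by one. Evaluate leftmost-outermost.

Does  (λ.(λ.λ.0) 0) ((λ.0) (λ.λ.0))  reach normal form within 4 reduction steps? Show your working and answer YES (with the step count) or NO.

Answer: YES — reaches normal form λ.0 in 2 ≤ 4 steps

Reduction:
  start: (λ.(λ.λ.0) 0) ((λ.0) (λ.λ.0))
  step 1: (λ.λ.0) ((λ.0) (λ.λ.0))
  step 2: λ.0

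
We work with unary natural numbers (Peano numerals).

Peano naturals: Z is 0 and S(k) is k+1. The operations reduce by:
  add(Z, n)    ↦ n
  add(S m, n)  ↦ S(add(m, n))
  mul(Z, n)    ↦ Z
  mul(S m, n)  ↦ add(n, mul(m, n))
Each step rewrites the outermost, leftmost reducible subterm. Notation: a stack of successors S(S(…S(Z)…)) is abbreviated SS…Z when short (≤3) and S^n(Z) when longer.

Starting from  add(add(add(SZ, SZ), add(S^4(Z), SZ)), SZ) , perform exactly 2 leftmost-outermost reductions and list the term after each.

Answer: after 2 steps: add(S(add(add(Z, SZ), add(S^4(Z), SZ))), SZ)

Reduction:
  start: add(add(add(SZ, SZ), add(S^4(Z), SZ)), SZ)
  →1  add(add(S(add(Z, SZ)), add(S^4(Z), SZ)), SZ)
  →2  add(S(add(add(Z, SZ), add(S^4(Z), SZ))), SZ)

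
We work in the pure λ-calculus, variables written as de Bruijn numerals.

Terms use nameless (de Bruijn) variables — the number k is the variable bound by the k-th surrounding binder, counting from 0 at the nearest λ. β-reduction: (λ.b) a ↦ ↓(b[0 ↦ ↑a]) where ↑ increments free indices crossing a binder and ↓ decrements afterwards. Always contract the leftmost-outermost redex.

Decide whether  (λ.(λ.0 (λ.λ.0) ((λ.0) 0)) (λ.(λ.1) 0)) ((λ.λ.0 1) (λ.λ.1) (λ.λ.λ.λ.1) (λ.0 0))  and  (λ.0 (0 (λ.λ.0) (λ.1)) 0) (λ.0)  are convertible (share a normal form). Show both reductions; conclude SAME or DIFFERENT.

Term A:
  start: (λ.(λ.0 (λ.λ.0) ((λ.0) 0)) (λ.(λ.1) 0)) ((λ.λ.0 1) (λ.λ.1) (λ.λ.λ.λ.1) (λ.0 0))
  step 1: (λ.0 (λ.λ.0) ((λ.0) 0)) (λ.(λ.1) 0)
  step 2: (λ.(λ.1) 0) (λ.λ.0) ((λ.0) (λ.(λ.1) 0))
  step 3: (λ.λ.λ.0) (λ.λ.0) ((λ.0) (λ.(λ.1) 0))
  step 4: (λ.λ.0) ((λ.0) (λ.(λ.1) 0))
  step 5: λ.0

Term B:
  start: (λ.0 (0 (λ.λ.0) (λ.1)) 0) (λ.0)
  step 1: (λ.0) ((λ.0) (λ.λ.0) (λ.λ.0)) (λ.0)
  step 2: (λ.0) (λ.λ.0) (λ.λ.0) (λ.0)
  step 3: (λ.λ.0) (λ.λ.0) (λ.0)
  step 4: (λ.0) (λ.0)
  step 5: λ.0

Answer: SAME — A ⇓ λ.0, B ⇓ λ.0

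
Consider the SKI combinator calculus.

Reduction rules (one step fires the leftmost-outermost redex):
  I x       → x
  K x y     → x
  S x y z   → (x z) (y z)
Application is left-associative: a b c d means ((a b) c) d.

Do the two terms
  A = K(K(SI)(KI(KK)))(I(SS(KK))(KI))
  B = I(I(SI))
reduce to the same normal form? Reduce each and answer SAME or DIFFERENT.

Term A:
  start: K(K(SI)(KI(KK)))(I(SS(KK))(KI))
  →1  K(SI)(KI(KK))
  →2  SI

Term B:
  start: I(I(SI))
  →1  I(SI)
  →2  SI

Answer: SAME — A ⇓ SI, B ⇓ SI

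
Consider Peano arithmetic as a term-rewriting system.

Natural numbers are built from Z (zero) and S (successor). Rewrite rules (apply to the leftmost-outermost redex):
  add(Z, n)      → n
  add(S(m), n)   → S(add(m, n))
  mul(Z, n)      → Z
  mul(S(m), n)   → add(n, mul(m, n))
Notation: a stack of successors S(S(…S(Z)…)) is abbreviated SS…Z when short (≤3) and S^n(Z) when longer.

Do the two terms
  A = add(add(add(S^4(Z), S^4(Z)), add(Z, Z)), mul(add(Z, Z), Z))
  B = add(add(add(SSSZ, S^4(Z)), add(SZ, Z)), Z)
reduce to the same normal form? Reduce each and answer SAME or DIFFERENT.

Term A:
  start: add(add(add(S^4(Z), S^4(Z)), add(Z, Z)), mul(add(Z, Z), Z))
  step 1: add(add(S(add(SSSZ, S^4(Z))), add(Z, Z)), mul(add(Z, Z), Z))
  step 2: add(S(add(add(SSSZ, S^4(Z)), add(Z, Z))), mul(add(Z, Z), Z))
  step 3: S(add(add(add(SSSZ, S^4(Z)), add(Z, Z)), mul(add(Z, Z), Z)))
  step 4: S(add(add(S(add(SSZ, S^4(Z))), add(Z, Z)), mul(add(Z, Z), Z)))
  step 5: S(add(S(add(add(SSZ, S^4(Z)), add(Z, Z))), mul(add(Z, Z), Z)))
  step 6: S(S(add(add(add(SSZ, S^4(Z)), add(Z, Z)), mul(add(Z, Z), Z))))
  step 7: S(S(add(add(S(add(SZ, S^4(Z))), add(Z, Z)), mul(add(Z, Z), Z))))
  step 8: S(S(add(S(add(add(SZ, S^4(Z)), add(Z, Z))), mul(add(Z, Z), Z))))
  step 9: S(S(S(add(add(add(SZ, S^4(Z)), add(Z, Z)), mul(add(Z, Z), Z)))))
  step 10: S(S(S(add(add(S(add(Z, S^4(Z))), add(Z, Z)), mul(add(Z, Z), Z)))))
  step 11: S(S(S(add(S(add(add(Z, S^4(Z)), add(Z, Z))), mul(add(Z, Z), Z)))))
  step 12: S(S(S(S(add(add(add(Z, S^4(Z)), add(Z, Z)), mul(add(Z, Z), Z))))))
  step 13: S(S(S(S(add(add(S^4(Z), add(Z, Z)), mul(add(Z, Z), Z))))))
  step 14: S(S(S(S(add(S(add(SSSZ, add(Z, Z))), mul(add(Z, Z), Z))))))
  step 15: S(S(S(S(S(add(add(SSSZ, add(Z, Z)), mul(add(Z, Z), Z)))))))
  step 16: S(S(S(S(S(add(S(add(SSZ, add(Z, Z))), mul(add(Z, Z), Z)))))))
  step 17: S(S(S(S(S(S(add(add(SSZ, add(Z, Z)), mul(add(Z, Z), Z))))))))
  step 18: S(S(S(S(S(S(add(S(add(SZ, add(Z, Z))), mul(add(Z, Z), Z))))))))
  step 19: S(S(S(S(S(S(S(add(add(SZ, add(Z, Z)), mul(add(Z, Z), Z)))))))))
  step 20: S(S(S(S(S(S(S(add(S(add(Z, add(Z, Z))), mul(add(Z, Z), Z)))))))))
  step 21: S(S(S(S(S(S(S(S(add(add(Z, add(Z, Z)), mul(add(Z, Z), Z))))))))))
  step 22: S(S(S(S(S(S(S(S(add(add(Z, Z), mul(add(Z, Z), Z))))))))))
  step 23: S(S(S(S(S(S(S(S(add(Z, mul(add(Z, Z), Z))))))))))
  step 24: S(S(S(S(S(S(S(S(mul(add(Z, Z), Z)))))))))
  step 25: S(S(S(S(S(S(S(S(mul(Z, Z)))))))))
  step 26: S^8(Z)

Term B:
  start: add(add(add(SSSZ, S^4(Z)), add(SZ, Z)), Z)
  step 1: add(add(S(add(SSZ, S^4(Z))), add(SZ, Z)), Z)
  step 2: add(S(add(add(SSZ, S^4(Z)), add(SZ, Z))), Z)
  step 3: S(add(add(add(SSZ, S^4(Z)), add(SZ, Z)), Z))
  step 4: S(add(add(S(add(SZ, S^4(Z))), add(SZ, Z)), Z))
  step 5: S(add(S(add(add(SZ, S^4(Z)), add(SZ, Z))), Z))
  step 6: S(S(add(add(add(SZ, S^4(Z)), add(SZ, Z)), Z)))
  step 7: S(S(add(add(S(add(Z, S^4(Z))), add(SZ, Z)), Z)))
  step 8: S(S(add(S(add(add(Z, S^4(Z)), add(SZ, Z))), Z)))
  step 9: S(S(S(add(add(add(Z, S^4(Z)), add(SZ, Z)), Z))))
  step 10: S(S(S(add(add(S^4(Z), add(SZ, Z)), Z))))
  step 11: S(S(S(add(S(add(SSSZ, add(SZ, Z))), Z))))
  step 12: S(S(S(S(add(add(SSSZ, add(SZ, Z)), Z)))))
  step 13: S(S(S(S(add(S(add(SSZ, add(SZ, Z))), Z)))))
  step 14: S(S(S(S(S(add(add(SSZ, add(SZ, Z)), Z))))))
  step 15: S(S(S(S(S(add(S(add(SZ, add(SZ, Z))), Z))))))
  step 16: S(S(S(S(S(S(add(add(SZ, add(SZ, Z)), Z)))))))
  step 17: S(S(S(S(S(S(add(S(add(Z, add(SZ, Z))), Z)))))))
  step 18: S(S(S(S(S(S(S(add(add(Z, add(SZ, Z)), Z))))))))
  step 19: S(S(S(S(S(S(S(add(add(SZ, Z), Z))))))))
  step 20: S(S(S(S(S(S(S(add(S(add(Z, Z)), Z))))))))
  step 21: S(S(S(S(S(S(S(S(add(add(Z, Z), Z)))))))))
  step 22: S(S(S(S(S(S(S(S(add(Z, Z)))))))))
  step 23: S^8(Z)

Answer: SAME — A ⇓ S^8(Z), B ⇓ S^8(Z)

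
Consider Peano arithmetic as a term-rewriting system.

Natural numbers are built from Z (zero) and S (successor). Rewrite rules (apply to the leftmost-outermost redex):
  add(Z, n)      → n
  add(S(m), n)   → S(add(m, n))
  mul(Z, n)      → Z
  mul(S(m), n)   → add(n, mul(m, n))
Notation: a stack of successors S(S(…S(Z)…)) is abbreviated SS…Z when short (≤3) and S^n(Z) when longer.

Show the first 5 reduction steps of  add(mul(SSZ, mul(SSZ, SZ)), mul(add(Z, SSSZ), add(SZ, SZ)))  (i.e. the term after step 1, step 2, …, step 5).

  start: add(mul(SSZ, mul(SSZ, SZ)), mul(add(Z, SSSZ), add(SZ, SZ)))
  step 1: add(add(mul(SSZ, SZ), mul(SZ, mul(SSZ, SZ))), mul(add(Z, SSSZ), add(SZ, SZ)))
  step 2: add(add(add(SZ, mul(SZ, SZ)), mul(SZ, mul(SSZ, SZ))), mul(add(Z, SSSZ), add(SZ, SZ)))
  step 3: add(add(S(add(Z, mul(SZ, SZ))), mul(SZ, mul(SSZ, SZ))), mul(add(Z, SSSZ), add(SZ, SZ)))
  step 4: add(S(add(add(Z, mul(SZ, SZ)), mul(SZ, mul(SSZ, SZ)))), mul(add(Z, SSSZ), add(SZ, SZ)))
  step 5: S(add(add(add(Z, mul(SZ, SZ)), mul(SZ, mul(SSZ, SZ))), mul(add(Z, SSSZ), add(SZ, SZ))))

Answer: after 5 steps: S(add(add(add(Z, mul(SZ, SZ)), mul(SZ, mul(SSZ, SZ))), mul(add(Z, SSSZ), add(SZ, SZ))))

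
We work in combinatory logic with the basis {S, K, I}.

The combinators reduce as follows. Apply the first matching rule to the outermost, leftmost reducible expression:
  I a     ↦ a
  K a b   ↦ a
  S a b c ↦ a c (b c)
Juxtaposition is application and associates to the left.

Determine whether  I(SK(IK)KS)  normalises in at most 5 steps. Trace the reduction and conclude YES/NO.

Answer: YES — reaches normal form KS in 3 ≤ 5 steps

Reduction:
  start: I(SK(IK)KS)
  →1  SK(IK)KS
  →2  KK(IKK)S
  →3  KS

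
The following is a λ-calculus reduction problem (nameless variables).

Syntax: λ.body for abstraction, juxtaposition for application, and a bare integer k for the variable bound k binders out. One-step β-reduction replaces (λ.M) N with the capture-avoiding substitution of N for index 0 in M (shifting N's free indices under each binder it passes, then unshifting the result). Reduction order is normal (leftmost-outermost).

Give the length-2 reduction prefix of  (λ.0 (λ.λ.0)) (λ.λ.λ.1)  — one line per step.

  start: (λ.0 (λ.λ.0)) (λ.λ.λ.1)
  [1] (λ.λ.λ.1) (λ.λ.0)
  [2] λ.λ.1

Answer: after 2 steps: λ.λ.1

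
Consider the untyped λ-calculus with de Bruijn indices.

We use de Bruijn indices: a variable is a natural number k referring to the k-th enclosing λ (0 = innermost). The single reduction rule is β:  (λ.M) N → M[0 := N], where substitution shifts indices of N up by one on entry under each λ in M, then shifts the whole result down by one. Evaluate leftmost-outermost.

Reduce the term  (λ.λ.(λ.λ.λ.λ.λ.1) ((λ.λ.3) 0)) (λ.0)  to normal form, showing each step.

Answer: normal form = λ.λ.λ.λ.λ.1  (in 2 steps)

Derivation:
  start: (λ.λ.(λ.λ.λ.λ.λ.1) ((λ.λ.3) 0)) (λ.0)
  step 1: λ.(λ.λ.λ.λ.λ.1) ((λ.λ.λ.0) 0)
  step 2: λ.λ.λ.λ.λ.1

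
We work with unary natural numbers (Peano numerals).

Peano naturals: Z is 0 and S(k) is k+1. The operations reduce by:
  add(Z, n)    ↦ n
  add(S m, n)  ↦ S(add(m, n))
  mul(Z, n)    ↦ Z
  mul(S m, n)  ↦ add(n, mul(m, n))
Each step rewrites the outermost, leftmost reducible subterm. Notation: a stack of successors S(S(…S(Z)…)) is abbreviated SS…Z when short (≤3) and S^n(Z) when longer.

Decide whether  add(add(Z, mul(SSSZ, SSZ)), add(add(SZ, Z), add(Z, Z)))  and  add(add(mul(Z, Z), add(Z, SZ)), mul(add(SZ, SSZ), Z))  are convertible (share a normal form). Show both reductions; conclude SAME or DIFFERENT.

Answer: DIFFERENT — A ⇓ S^7(Z), B ⇓ SZ

Working:
Term A:
  start: add(add(Z, mul(SSSZ, SSZ)), add(add(SZ, Z), add(Z, Z)))
  →1  add(mul(SSSZ, SSZ), add(add(SZ, Z), add(Z, Z)))
  →2  add(add(SSZ, mul(SSZ, SSZ)), add(add(SZ, Z), add(Z, Z)))
  →3  add(S(add(SZ, mul(SSZ, SSZ))), add(add(SZ, Z), add(Z, Z)))
  →4  S(add(add(SZ, mul(SSZ, SSZ)), add(add(SZ, Z), add(Z, Z))))
  →5  S(add(S(add(Z, mul(SSZ, SSZ))), add(add(SZ, Z), add(Z, Z))))
  →6  S(S(add(add(Z, mul(SSZ, SSZ)), add(add(SZ, Z), add(Z, Z)))))
  →7  S(S(add(mul(SSZ, SSZ), add(add(SZ, Z), add(Z, Z)))))
  →8  S(S(add(add(SSZ, mul(SZ, SSZ)), add(add(SZ, Z), add(Z, Z)))))
  →9  S(S(add(S(add(SZ, mul(SZ, SSZ))), add(add(SZ, Z), add(Z, Z)))))
  →10  S(S(S(add(add(SZ, mul(SZ, SSZ)), add(add(SZ, Z), add(Z, Z))))))
  →11  S(S(S(add(S(add(Z, mul(SZ, SSZ))), add(add(SZ, Z), add(Z, Z))))))
  →12  S(S(S(S(add(add(Z, mul(SZ, SSZ)), add(add(SZ, Z), add(Z, Z)))))))
  →13  S(S(S(S(add(mul(SZ, SSZ), add(add(SZ, Z), add(Z, Z)))))))
  →14  S(S(S(S(add(add(SSZ, mul(Z, SSZ)), add(add(SZ, Z), add(Z, Z)))))))
  →15  S(S(S(S(add(S(add(SZ, mul(Z, SSZ))), add(add(SZ, Z), add(Z, Z)))))))
  →16  S(S(S(S(S(add(add(SZ, mul(Z, SSZ)), add(add(SZ, Z), add(Z, Z))))))))
  →17  S(S(S(S(S(add(S(add(Z, mul(Z, SSZ))), add(add(SZ, Z), add(Z, Z))))))))
  →18  S(S(S(S(S(S(add(add(Z, mul(Z, SSZ)), add(add(SZ, Z), add(Z, Z)))))))))
  →19  S(S(S(S(S(S(add(mul(Z, SSZ), add(add(SZ, Z), add(Z, Z)))))))))
  →20  S(S(S(S(S(S(add(Z, add(add(SZ, Z), add(Z, Z)))))))))
  →21  S(S(S(S(S(S(add(add(SZ, Z), add(Z, Z))))))))
  →22  S(S(S(S(S(S(add(S(add(Z, Z)), add(Z, Z))))))))
  →23  S(S(S(S(S(S(S(add(add(Z, Z), add(Z, Z)))))))))
  →24  S(S(S(S(S(S(S(add(Z, add(Z, Z)))))))))
  →25  S(S(S(S(S(S(S(add(Z, Z))))))))
  →26  S^7(Z)

Term B:
  start: add(add(mul(Z, Z), add(Z, SZ)), mul(add(SZ, SSZ), Z))
  →1  add(add(Z, add(Z, SZ)), mul(add(SZ, SSZ), Z))
  →2  add(add(Z, SZ), mul(add(SZ, SSZ), Z))
  →3  add(SZ, mul(add(SZ, SSZ), Z))
  →4  S(add(Z, mul(add(SZ, SSZ), Z)))
  →5  S(mul(add(SZ, SSZ), Z))
  →6  S(mul(S(add(Z, SSZ)), Z))
  →7  S(add(Z, mul(add(Z, SSZ), Z)))
  →8  S(mul(add(Z, SSZ), Z))
  →9  S(mul(SSZ, Z))
  →10  S(add(Z, mul(SZ, Z)))
  →11  S(mul(SZ, Z))
  →12  S(add(Z, mul(Z, Z)))
  →13  S(mul(Z, Z))
  →14  SZ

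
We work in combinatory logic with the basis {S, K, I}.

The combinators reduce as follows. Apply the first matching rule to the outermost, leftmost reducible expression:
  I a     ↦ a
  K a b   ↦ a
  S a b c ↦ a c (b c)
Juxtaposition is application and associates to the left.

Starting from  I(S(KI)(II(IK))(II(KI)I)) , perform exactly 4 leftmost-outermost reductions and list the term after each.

  start: I(S(KI)(II(IK))(II(KI)I))
  [1] S(KI)(II(IK))(II(KI)I)
  [2] KI(II(KI)I)(II(IK)(II(KI)I))
  [3] I(II(IK)(II(KI)I))
  [4] II(IK)(II(KI)I)

Answer: after 4 steps: II(IK)(II(KI)I)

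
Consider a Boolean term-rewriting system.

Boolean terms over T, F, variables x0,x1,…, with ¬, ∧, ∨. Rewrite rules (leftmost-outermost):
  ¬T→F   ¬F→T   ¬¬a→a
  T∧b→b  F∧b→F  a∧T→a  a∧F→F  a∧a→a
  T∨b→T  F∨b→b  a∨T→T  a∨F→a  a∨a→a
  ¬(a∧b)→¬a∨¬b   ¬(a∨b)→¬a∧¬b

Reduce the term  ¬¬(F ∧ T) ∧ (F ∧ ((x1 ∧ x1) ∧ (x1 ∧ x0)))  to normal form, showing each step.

Answer: normal form = F  (in 3 steps)

Reduction:
  start: ¬¬(F ∧ T) ∧ (F ∧ ((x1 ∧ x1) ∧ (x1 ∧ x0)))
  step 1: (F ∧ T) ∧ (F ∧ ((x1 ∧ x1) ∧ (x1 ∧ x0)))
  step 2: F ∧ (F ∧ ((x1 ∧ x1) ∧ (x1 ∧ x0)))
  step 3: F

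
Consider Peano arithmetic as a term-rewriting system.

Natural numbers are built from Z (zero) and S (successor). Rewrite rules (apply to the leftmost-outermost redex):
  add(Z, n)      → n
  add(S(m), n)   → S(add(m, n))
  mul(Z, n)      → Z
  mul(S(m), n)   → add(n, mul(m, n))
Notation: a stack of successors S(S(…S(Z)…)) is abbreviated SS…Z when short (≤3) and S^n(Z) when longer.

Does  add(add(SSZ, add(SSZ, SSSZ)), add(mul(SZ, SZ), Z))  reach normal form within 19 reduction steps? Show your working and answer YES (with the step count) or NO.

Answer: NO — after 19 steps the term is S(S(S(S(S(S(S(S(add(Z, Z))))))))), not yet normal

Working:
  start: add(add(SSZ, add(SSZ, SSSZ)), add(mul(SZ, SZ), Z))
  →1  add(S(add(SZ, add(SSZ, SSSZ))), add(mul(SZ, SZ), Z))
  →2  S(add(add(SZ, add(SSZ, SSSZ)), add(mul(SZ, SZ), Z)))
  →3  S(add(S(add(Z, add(SSZ, SSSZ))), add(mul(SZ, SZ), Z)))
  →4  S(S(add(add(Z, add(SSZ, SSSZ)), add(mul(SZ, SZ), Z))))
  →5  S(S(add(add(SSZ, SSSZ), add(mul(SZ, SZ), Z))))
  →6  S(S(add(S(add(SZ, SSSZ)), add(mul(SZ, SZ), Z))))
  →7  S(S(S(add(add(SZ, SSSZ), add(mul(SZ, SZ), Z)))))
  →8  S(S(S(add(S(add(Z, SSSZ)), add(mul(SZ, SZ), Z)))))
  →9  S(S(S(S(add(add(Z, SSSZ), add(mul(SZ, SZ), Z))))))
  →10  S(S(S(S(add(SSSZ, add(mul(SZ, SZ), Z))))))
  →11  S(S(S(S(S(add(SSZ, add(mul(SZ, SZ), Z)))))))
  →12  S(S(S(S(S(S(add(SZ, add(mul(SZ, SZ), Z))))))))
  →13  S(S(S(S(S(S(S(add(Z, add(mul(SZ, SZ), Z)))))))))
  →14  S(S(S(S(S(S(S(add(mul(SZ, SZ), Z))))))))
  →15  S(S(S(S(S(S(S(add(add(SZ, mul(Z, SZ)), Z))))))))
  →16  S(S(S(S(S(S(S(add(S(add(Z, mul(Z, SZ))), Z))))))))
  →17  S(S(S(S(S(S(S(S(add(add(Z, mul(Z, SZ)), Z)))))))))
  →18  S(S(S(S(S(S(S(S(add(mul(Z, SZ), Z)))))))))
  →19  S(S(S(S(S(S(S(S(add(Z, Z)))))))))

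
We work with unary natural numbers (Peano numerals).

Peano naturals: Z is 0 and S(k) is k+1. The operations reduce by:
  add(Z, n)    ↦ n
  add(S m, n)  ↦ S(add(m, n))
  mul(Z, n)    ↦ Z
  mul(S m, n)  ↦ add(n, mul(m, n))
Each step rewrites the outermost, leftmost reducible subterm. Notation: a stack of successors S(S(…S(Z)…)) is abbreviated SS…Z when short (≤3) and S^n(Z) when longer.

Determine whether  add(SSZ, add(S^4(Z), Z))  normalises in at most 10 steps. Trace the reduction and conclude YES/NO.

  start: add(SSZ, add(S^4(Z), Z))
  step 1: S(add(SZ, add(S^4(Z), Z)))
  step 2: S(S(add(Z, add(S^4(Z), Z))))
  step 3: S(S(add(S^4(Z), Z)))
  step 4: S(S(S(add(SSSZ, Z))))
  step 5: S(S(S(S(add(SSZ, Z)))))
  step 6: S(S(S(S(S(add(SZ, Z))))))
  step 7: S(S(S(S(S(S(add(Z, Z)))))))
  step 8: S^6(Z)

Answer: YES — reaches normal form S^6(Z) in 8 ≤ 10 steps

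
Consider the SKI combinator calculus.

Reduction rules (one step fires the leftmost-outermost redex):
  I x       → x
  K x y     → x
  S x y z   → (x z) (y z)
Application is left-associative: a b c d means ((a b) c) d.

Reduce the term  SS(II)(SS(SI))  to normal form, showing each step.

  start: SS(II)(SS(SI))
  step 1: S(SS(SI))(II(SS(SI)))
  step 2: S(SS(SI))(I(SS(SI)))
  step 3: S(SS(SI))(SS(SI))

Answer: normal form = S(SS(SI))(SS(SI))  (in 3 steps)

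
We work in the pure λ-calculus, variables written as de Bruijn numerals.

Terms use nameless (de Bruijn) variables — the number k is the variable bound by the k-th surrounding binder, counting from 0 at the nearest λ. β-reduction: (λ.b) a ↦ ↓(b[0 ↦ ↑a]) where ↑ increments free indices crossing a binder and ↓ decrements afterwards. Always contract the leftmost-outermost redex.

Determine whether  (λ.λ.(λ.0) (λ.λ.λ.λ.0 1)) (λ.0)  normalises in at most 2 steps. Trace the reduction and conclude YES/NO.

Answer: YES — reaches normal form λ.λ.λ.λ.λ.0 1 in 2 ≤ 2 steps

Derivation:
  start: (λ.λ.(λ.0) (λ.λ.λ.λ.0 1)) (λ.0)
  →1  λ.(λ.0) (λ.λ.λ.λ.0 1)
  →2  λ.λ.λ.λ.λ.0 1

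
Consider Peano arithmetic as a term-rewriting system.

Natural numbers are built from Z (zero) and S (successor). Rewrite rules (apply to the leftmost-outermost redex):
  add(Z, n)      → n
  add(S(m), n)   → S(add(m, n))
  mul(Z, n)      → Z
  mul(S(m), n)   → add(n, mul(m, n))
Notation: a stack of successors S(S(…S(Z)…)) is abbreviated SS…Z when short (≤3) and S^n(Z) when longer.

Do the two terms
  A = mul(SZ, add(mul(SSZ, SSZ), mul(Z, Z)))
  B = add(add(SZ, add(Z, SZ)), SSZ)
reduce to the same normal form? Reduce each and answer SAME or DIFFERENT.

Answer: SAME — A ⇓ S^4(Z), B ⇓ S^4(Z)

Working:
Term A:
  start: mul(SZ, add(mul(SSZ, SSZ), mul(Z, Z)))
  →1  add(add(mul(SSZ, SSZ), mul(Z, Z)), mul(Z, add(mul(SSZ, SSZ), mul(Z, Z))))
  →2  add(add(add(SSZ, mul(SZ, SSZ)), mul(Z, Z)), mul(Z, add(mul(SSZ, SSZ), mul(Z, Z))))
  →3  add(add(S(add(SZ, mul(SZ, SSZ))), mul(Z, Z)), mul(Z, add(mul(SSZ, SSZ), mul(Z, Z))))
  →4  add(S(add(add(SZ, mul(SZ, SSZ)), mul(Z, Z))), mul(Z, add(mul(SSZ, SSZ), mul(Z, Z))))
  →5  S(add(add(add(SZ, mul(SZ, SSZ)), mul(Z, Z)), mul(Z, add(mul(SSZ, SSZ), mul(Z, Z)))))
  →6  S(add(add(S(add(Z, mul(SZ, SSZ))), mul(Z, Z)), mul(Z, add(mul(SSZ, SSZ), mul(Z, Z)))))
  →7  S(add(S(add(add(Z, mul(SZ, SSZ)), mul(Z, Z))), mul(Z, add(mul(SSZ, SSZ), mul(Z, Z)))))
  →8  S(S(add(add(add(Z, mul(SZ, SSZ)), mul(Z, Z)), mul(Z, add(mul(SSZ, SSZ), mul(Z, Z))))))
  →9  S(S(add(add(mul(SZ, SSZ), mul(Z, Z)), mul(Z, add(mul(SSZ, SSZ), mul(Z, Z))))))
  →10  S(S(add(add(add(SSZ, mul(Z, SSZ)), mul(Z, Z)), mul(Z, add(mul(SSZ, SSZ), mul(Z, Z))))))
  →11  S(S(add(add(S(add(SZ, mul(Z, SSZ))), mul(Z, Z)), mul(Z, add(mul(SSZ, SSZ), mul(Z, Z))))))
  →12  S(S(add(S(add(add(SZ, mul(Z, SSZ)), mul(Z, Z))), mul(Z, add(mul(SSZ, SSZ), mul(Z, Z))))))
  →13  S(S(S(add(add(add(SZ, mul(Z, SSZ)), mul(Z, Z)), mul(Z, add(mul(SSZ, SSZ), mul(Z, Z)))))))
  →14  S(S(S(add(add(S(add(Z, mul(Z, SSZ))), mul(Z, Z)), mul(Z, add(mul(SSZ, SSZ), mul(Z, Z)))))))
  →15  S(S(S(add(S(add(add(Z, mul(Z, SSZ)), mul(Z, Z))), mul(Z, add(mul(SSZ, SSZ), mul(Z, Z)))))))
  →16  S(S(S(S(add(add(add(Z, mul(Z, SSZ)), mul(Z, Z)), mul(Z, add(mul(SSZ, SSZ), mul(Z, Z))))))))
  →17  S(S(S(S(add(add(mul(Z, SSZ), mul(Z, Z)), mul(Z, add(mul(SSZ, SSZ), mul(Z, Z))))))))
  →18  S(S(S(S(add(add(Z, mul(Z, Z)), mul(Z, add(mul(SSZ, SSZ), mul(Z, Z))))))))
  →19  S(S(S(S(add(mul(Z, Z), mul(Z, add(mul(SSZ, SSZ), mul(Z, Z))))))))
  →20  S(S(S(S(add(Z, mul(Z, add(mul(SSZ, SSZ), mul(Z, Z))))))))
  →21  S(S(S(S(mul(Z, add(mul(SSZ, SSZ), mul(Z, Z)))))))
  →22  S^4(Z)

Term B:
  start: add(add(SZ, add(Z, SZ)), SSZ)
  →1  add(S(add(Z, add(Z, SZ))), SSZ)
  →2  S(add(add(Z, add(Z, SZ)), SSZ))
  →3  S(add(add(Z, SZ), SSZ))
  →4  S(add(SZ, SSZ))
  →5  S(S(add(Z, SSZ)))
  →6  S^4(Z)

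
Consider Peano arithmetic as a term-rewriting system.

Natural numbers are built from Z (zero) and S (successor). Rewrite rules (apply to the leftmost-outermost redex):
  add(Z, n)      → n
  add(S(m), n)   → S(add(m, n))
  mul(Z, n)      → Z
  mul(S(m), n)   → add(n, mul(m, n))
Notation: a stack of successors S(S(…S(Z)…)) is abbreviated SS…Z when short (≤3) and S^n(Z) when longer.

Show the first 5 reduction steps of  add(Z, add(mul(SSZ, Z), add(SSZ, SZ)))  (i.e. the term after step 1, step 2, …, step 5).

  start: add(Z, add(mul(SSZ, Z), add(SSZ, SZ)))
  →1  add(mul(SSZ, Z), add(SSZ, SZ))
  →2  add(add(Z, mul(SZ, Z)), add(SSZ, SZ))
  →3  add(mul(SZ, Z), add(SSZ, SZ))
  →4  add(add(Z, mul(Z, Z)), add(SSZ, SZ))
  →5  add(mul(Z, Z), add(SSZ, SZ))

Answer: after 5 steps: add(mul(Z, Z), add(SSZ, SZ))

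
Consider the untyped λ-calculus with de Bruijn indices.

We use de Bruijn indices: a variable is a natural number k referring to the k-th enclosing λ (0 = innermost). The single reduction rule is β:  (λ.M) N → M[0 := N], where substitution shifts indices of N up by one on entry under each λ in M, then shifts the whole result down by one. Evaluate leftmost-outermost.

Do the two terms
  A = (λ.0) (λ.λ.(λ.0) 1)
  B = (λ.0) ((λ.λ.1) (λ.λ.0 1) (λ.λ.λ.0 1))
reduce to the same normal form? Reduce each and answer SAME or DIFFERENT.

Answer: DIFFERENT — A ⇓ λ.λ.1, B ⇓ λ.λ.0 1

Working:
Term A:
  start: (λ.0) (λ.λ.(λ.0) 1)
  step 1: λ.λ.(λ.0) 1
  step 2: λ.λ.1

Term B:
  start: (λ.0) ((λ.λ.1) (λ.λ.0 1) (λ.λ.λ.0 1))
  step 1: (λ.λ.1) (λ.λ.0 1) (λ.λ.λ.0 1)
  step 2: (λ.λ.λ.0 1) (λ.λ.λ.0 1)
  step 3: λ.λ.0 1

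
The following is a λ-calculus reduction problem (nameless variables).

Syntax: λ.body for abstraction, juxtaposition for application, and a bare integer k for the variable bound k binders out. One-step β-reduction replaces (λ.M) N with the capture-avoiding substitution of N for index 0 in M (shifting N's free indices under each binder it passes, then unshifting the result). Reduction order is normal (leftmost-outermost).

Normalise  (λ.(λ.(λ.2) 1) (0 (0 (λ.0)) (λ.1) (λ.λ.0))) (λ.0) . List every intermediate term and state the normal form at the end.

Answer: normal form = λ.0  (in 3 steps)

Working:
  start: (λ.(λ.(λ.2) 1) (0 (0 (λ.0)) (λ.1) (λ.λ.0))) (λ.0)
  step 1: (λ.(λ.λ.0) (λ.0)) ((λ.0) ((λ.0) (λ.0)) (λ.λ.0) (λ.λ.0))
  step 2: (λ.λ.0) (λ.0)
  step 3: λ.0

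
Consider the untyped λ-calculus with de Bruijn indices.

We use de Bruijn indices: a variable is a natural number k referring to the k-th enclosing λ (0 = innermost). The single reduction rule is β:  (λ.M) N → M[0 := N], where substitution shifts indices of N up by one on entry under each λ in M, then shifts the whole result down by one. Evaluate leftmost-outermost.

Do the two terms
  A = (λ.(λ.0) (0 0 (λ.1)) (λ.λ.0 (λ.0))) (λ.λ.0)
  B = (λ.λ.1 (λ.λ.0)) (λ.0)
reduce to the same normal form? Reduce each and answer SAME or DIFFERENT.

Term A:
  start: (λ.(λ.0) (0 0 (λ.1)) (λ.λ.0 (λ.0))) (λ.λ.0)
  [1] (λ.0) ((λ.λ.0) (λ.λ.0) (λ.λ.λ.0)) (λ.λ.0 (λ.0))
  [2] (λ.λ.0) (λ.λ.0) (λ.λ.λ.0) (λ.λ.0 (λ.0))
  [3] (λ.0) (λ.λ.λ.0) (λ.λ.0 (λ.0))
  [4] (λ.λ.λ.0) (λ.λ.0 (λ.0))
  [5] λ.λ.0

Term B:
  start: (λ.λ.1 (λ.λ.0)) (λ.0)
  [1] λ.(λ.0) (λ.λ.0)
  [2] λ.λ.λ.0

Answer: DIFFERENT — A ⇓ λ.λ.0, B ⇓ λ.λ.λ.0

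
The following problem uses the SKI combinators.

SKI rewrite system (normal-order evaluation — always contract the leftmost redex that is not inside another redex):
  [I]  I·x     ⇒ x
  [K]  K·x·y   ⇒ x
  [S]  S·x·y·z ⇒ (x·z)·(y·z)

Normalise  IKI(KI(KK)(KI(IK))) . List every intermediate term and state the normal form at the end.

Answer: normal form = I  (in 2 steps)

Derivation:
  start: IKI(KI(KK)(KI(IK)))
  step 1: KI(KI(KK)(KI(IK)))
  step 2: I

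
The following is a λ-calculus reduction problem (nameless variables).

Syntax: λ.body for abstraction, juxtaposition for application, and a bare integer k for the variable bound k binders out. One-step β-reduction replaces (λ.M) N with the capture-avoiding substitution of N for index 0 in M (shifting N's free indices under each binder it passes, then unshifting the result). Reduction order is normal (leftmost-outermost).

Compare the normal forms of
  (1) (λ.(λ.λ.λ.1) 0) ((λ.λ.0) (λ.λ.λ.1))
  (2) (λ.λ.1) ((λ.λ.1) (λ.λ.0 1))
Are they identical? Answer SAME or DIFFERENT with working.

Answer: DIFFERENT — A ⇓ λ.λ.1, B ⇓ λ.λ.λ.λ.0 1

Reduction:
Term A:
  start: (λ.(λ.λ.λ.1) 0) ((λ.λ.0) (λ.λ.λ.1))
  [1] (λ.λ.λ.1) ((λ.λ.0) (λ.λ.λ.1))
  [2] λ.λ.1

Term B:
  start: (λ.λ.1) ((λ.λ.1) (λ.λ.0 1))
  [1] λ.(λ.λ.1) (λ.λ.0 1)
  [2] λ.λ.λ.λ.0 1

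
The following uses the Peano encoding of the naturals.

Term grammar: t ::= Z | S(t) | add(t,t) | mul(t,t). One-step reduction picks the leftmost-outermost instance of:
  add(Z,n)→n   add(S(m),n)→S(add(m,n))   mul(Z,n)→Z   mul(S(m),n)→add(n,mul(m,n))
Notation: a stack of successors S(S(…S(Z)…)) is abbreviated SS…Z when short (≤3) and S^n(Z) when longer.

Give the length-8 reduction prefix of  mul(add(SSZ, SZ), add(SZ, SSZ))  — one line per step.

Answer: after 8 steps: S(S(S(mul(add(SZ, SZ), add(SZ, SSZ)))))

Derivation:
  start: mul(add(SSZ, SZ), add(SZ, SSZ))
  [1] mul(S(add(SZ, SZ)), add(SZ, SSZ))
  [2] add(add(SZ, SSZ), mul(add(SZ, SZ), add(SZ, SSZ)))
  [3] add(S(add(Z, SSZ)), mul(add(SZ, SZ), add(SZ, SSZ)))
  [4] S(add(add(Z, SSZ), mul(add(SZ, SZ), add(SZ, SSZ))))
  [5] S(add(SSZ, mul(add(SZ, SZ), add(SZ, SSZ))))
  [6] S(S(add(SZ, mul(add(SZ, SZ), add(SZ, SSZ)))))
  [7] S(S(S(add(Z, mul(add(SZ, SZ), add(SZ, SSZ))))))
  [8] S(S(S(mul(add(SZ, SZ), add(SZ, SSZ)))))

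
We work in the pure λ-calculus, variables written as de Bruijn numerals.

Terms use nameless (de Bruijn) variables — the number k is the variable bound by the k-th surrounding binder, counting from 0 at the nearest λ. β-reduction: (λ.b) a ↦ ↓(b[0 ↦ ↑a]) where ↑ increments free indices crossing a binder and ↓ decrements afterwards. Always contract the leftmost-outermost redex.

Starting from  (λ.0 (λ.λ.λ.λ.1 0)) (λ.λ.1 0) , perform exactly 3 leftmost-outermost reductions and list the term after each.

  start: (λ.0 (λ.λ.λ.λ.1 0)) (λ.λ.1 0)
  [1] (λ.λ.1 0) (λ.λ.λ.λ.1 0)
  [2] λ.(λ.λ.λ.λ.1 0) 0
  [3] λ.λ.λ.λ.1 0

Answer: after 3 steps: λ.λ.λ.λ.1 0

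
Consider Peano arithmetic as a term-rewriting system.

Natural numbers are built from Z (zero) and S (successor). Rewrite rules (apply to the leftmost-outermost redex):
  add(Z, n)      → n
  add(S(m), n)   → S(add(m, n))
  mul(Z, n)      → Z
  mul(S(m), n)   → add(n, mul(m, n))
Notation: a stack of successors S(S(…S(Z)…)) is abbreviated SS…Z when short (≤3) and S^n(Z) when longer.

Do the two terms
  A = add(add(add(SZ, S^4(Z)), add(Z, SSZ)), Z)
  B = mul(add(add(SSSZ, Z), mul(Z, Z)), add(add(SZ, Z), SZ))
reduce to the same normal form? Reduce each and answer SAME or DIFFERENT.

Answer: DIFFERENT — A ⇓ S^7(Z), B ⇓ S^6(Z)

Working:
Term A:
  start: add(add(add(SZ, S^4(Z)), add(Z, SSZ)), Z)
  [1] add(add(S(add(Z, S^4(Z))), add(Z, SSZ)), Z)
  [2] add(S(add(add(Z, S^4(Z)), add(Z, SSZ))), Z)
  [3] S(add(add(add(Z, S^4(Z)), add(Z, SSZ)), Z))
  [4] S(add(add(S^4(Z), add(Z, SSZ)), Z))
  [5] S(add(S(add(SSSZ, add(Z, SSZ))), Z))
  [6] S(S(add(add(SSSZ, add(Z, SSZ)), Z)))
  [7] S(S(add(S(add(SSZ, add(Z, SSZ))), Z)))
  [8] S(S(S(add(add(SSZ, add(Z, SSZ)), Z))))
  [9] S(S(S(add(S(add(SZ, add(Z, SSZ))), Z))))
  [10] S(S(S(S(add(add(SZ, add(Z, SSZ)), Z)))))
  [11] S(S(S(S(add(S(add(Z, add(Z, SSZ))), Z)))))
  [12] S(S(S(S(S(add(add(Z, add(Z, SSZ)), Z))))))
  [13] S(S(S(S(S(add(add(Z, SSZ), Z))))))
  [14] S(S(S(S(S(add(SSZ, Z))))))
  [15] S(S(S(S(S(S(add(SZ, Z)))))))
  [16] S(S(S(S(S(S(S(add(Z, Z))))))))
  [17] S^7(Z)

Term B:
  start: mul(add(add(SSSZ, Z), mul(Z, Z)), add(add(SZ, Z), SZ))
  [1] mul(add(S(add(SSZ, Z)), mul(Z, Z)), add(add(SZ, Z), SZ))
  [2] mul(S(add(add(SSZ, Z), mul(Z, Z))), add(add(SZ, Z), SZ))
  [3] add(add(add(SZ, Z), SZ), mul(add(add(SSZ, Z), mul(Z, Z)), add(add(SZ, Z), SZ)))
  [4] add(add(S(add(Z, Z)), SZ), mul(add(add(SSZ, Z), mul(Z, Z)), add(add(SZ, Z), SZ)))
  [5] add(S(add(add(Z, Z), SZ)), mul(add(add(SSZ, Z), mul(Z, Z)), add(add(SZ, Z), SZ)))
  [6] S(add(add(add(Z, Z), SZ), mul(add(add(SSZ, Z), mul(Z, Z)), add(add(SZ, Z), SZ))))
  [7] S(add(add(Z, SZ), mul(add(add(SSZ, Z), mul(Z, Z)), add(add(SZ, Z), SZ))))
  [8] S(add(SZ, mul(add(add(SSZ, Z), mul(Z, Z)), add(add(SZ, Z), SZ))))
  [9] S(S(add(Z, mul(add(add(SSZ, Z), mul(Z, Z)), add(add(SZ, Z), SZ)))))
  [10] S(S(mul(add(add(SSZ, Z), mul(Z, Z)), add(add(SZ, Z), SZ))))
  [11] S(S(mul(add(S(add(SZ, Z)), mul(Z, Z)), add(add(SZ, Z), SZ))))
  [12] S(S(mul(S(add(add(SZ, Z), mul(Z, Z))), add(add(SZ, Z), SZ))))
  [13] S(S(add(add(add(SZ, Z), SZ), mul(add(add(SZ, Z), mul(Z, Z)), add(add(SZ, Z), SZ)))))
  [14] S(S(add(add(S(add(Z, Z)), SZ), mul(add(add(SZ, Z), mul(Z, Z)), add(add(SZ, Z), SZ)))))
  [15] S(S(add(S(add(add(Z, Z), SZ)), mul(add(add(SZ, Z), mul(Z, Z)), add(add(SZ, Z), SZ)))))
  [16] S(S(S(add(add(add(Z, Z), SZ), mul(add(add(SZ, Z), mul(Z, Z)), add(add(SZ, Z), SZ))))))
  [17] S(S(S(add(add(Z, SZ), mul(add(add(SZ, Z), mul(Z, Z)), add(add(SZ, Z), SZ))))))
  [18] S(S(S(add(SZ, mul(add(add(SZ, Z), mul(Z, Z)), add(add(SZ, Z), SZ))))))
  [19] S(S(S(S(add(Z, mul(add(add(SZ, Z), mul(Z, Z)), add(add(SZ, Z), SZ)))))))
  [20] S(S(S(S(mul(add(add(SZ, Z), mul(Z, Z)), add(add(SZ, Z), SZ))))))
  [21] S(S(S(S(mul(add(S(add(Z, Z)), mul(Z, Z)), add(add(SZ, Z), SZ))))))
  [22] S(S(S(S(mul(S(add(add(Z, Z), mul(Z, Z))), add(add(SZ, Z), SZ))))))
  [23] S(S(S(S(add(add(add(SZ, Z), SZ), mul(add(add(Z, Z), mul(Z, Z)), add(add(SZ, Z), SZ)))))))
  [24] S(S(S(S(add(add(S(add(Z, Z)), SZ), mul(add(add(Z, Z), mul(Z, Z)), add(add(SZ, Z), SZ)))))))
  [25] S(S(S(S(add(S(add(add(Z, Z), SZ)), mul(add(add(Z, Z), mul(Z, Z)), add(add(SZ, Z), SZ)))))))
  [26] S(S(S(S(S(add(add(add(Z, Z), SZ), mul(add(add(Z, Z), mul(Z, Z)), add(add(SZ, Z), SZ))))))))
  [27] S(S(S(S(S(add(add(Z, SZ), mul(add(add(Z, Z), mul(Z, Z)), add(add(SZ, Z), SZ))))))))
  [28] S(S(S(S(S(add(SZ, mul(add(add(Z, Z), mul(Z, Z)), add(add(SZ, Z), SZ))))))))
  [29] S(S(S(S(S(S(add(Z, mul(add(add(Z, Z), mul(Z, Z)), add(add(SZ, Z), SZ)))))))))
  [30] S(S(S(S(S(S(mul(add(add(Z, Z), mul(Z, Z)), add(add(SZ, Z), SZ))))))))
  [31] S(S(S(S(S(S(mul(add(Z, mul(Z, Z)), add(add(SZ, Z), SZ))))))))
  [32] S(S(S(S(S(S(mul(mul(Z, Z), add(add(SZ, Z), SZ))))))))
  [33] S(S(S(S(S(S(mul(Z, add(add(SZ, Z), SZ))))))))
  [34] S^6(Z)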